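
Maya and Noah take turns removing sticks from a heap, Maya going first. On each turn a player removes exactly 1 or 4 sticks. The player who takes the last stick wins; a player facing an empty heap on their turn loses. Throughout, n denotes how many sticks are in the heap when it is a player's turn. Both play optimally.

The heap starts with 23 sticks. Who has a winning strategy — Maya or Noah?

Positions with no move are L. A position that does have a move is losing for the player to move precisely when every available move leads to a winning position for the opponent. Fill in the labels:
n=0: no move → L
n=1: →0(L), so W
n=2: →1(W) only, which is W, so L
n=3: →2(L), so W
n=4: →0(L), so W
n=5: →4(W), 1(W) — all W, so L
n=6: →5(L), so W
n=7: →6(W), 3(W) — all W, so L
n=8: →7(L), so W
n=9: →5(L), so W
n=10: →9(W), 6(W) — all W, so L
n=11: →10(L), so W
n=12: →11(W), 8(W) — all W, so L
n=13: →12(L), so W
n=14: →10(L), so W
n=15: →14(W), 11(W) — all W, so L
n=16: →15(L), so W
n=17: →16(W), 13(W) — all W, so L
n=18: →17(L), so W
n=19: →15(L), so W
n=20: →19(W), 16(W) — all W, so L
n=21: →20(L), so W
n=22: →21(W), 18(W) — all W, so L
n=23: →22(L), so W
From 23 Maya can remove 1, leaving 22, reaching an L position.

Maya wins.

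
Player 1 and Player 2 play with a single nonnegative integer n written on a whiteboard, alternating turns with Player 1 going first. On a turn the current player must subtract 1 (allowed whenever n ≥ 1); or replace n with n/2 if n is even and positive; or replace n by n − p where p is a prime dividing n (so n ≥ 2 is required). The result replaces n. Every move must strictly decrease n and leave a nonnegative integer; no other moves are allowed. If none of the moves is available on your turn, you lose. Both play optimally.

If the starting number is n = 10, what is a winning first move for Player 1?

Classify positions by backward induction: terminal positions (no move available) are L. From any other position, the mover wins iff some move reaches an L.
n=0: no move → L
n=1: can move to 0, which is L ⇒ W
n=2: can move to 0, which is L ⇒ W
n=3: can move to 0, which is L ⇒ W
n=4: moves to 2(W), 3(W); every one is W ⇒ L
n=5: can move to 0, which is L ⇒ W
n=6: can move to 4, which is L ⇒ W
n=7: can move to 0, which is L ⇒ W
n=8: can move to 4, which is L ⇒ W
n=9: moves to 6(W), 8(W); every one is W ⇒ L
n=10: can move to 9, which is L ⇒ W
From 10, the L positions reachable in one move are: 9.

Move to 9.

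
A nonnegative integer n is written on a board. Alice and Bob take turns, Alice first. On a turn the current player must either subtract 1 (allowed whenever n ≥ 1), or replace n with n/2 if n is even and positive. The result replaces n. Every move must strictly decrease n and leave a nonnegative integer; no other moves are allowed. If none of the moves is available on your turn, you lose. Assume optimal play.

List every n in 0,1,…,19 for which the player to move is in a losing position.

0, 2, 5, 7, 9, 11, 13, 15, 17, 19

Use the standard recursion: the mover loses at a terminal position; elsewhere, the mover wins exactly when some move hands the opponent an L position.
n=0: no move → L
n=1: can move to 0, which is L ⇒ W
n=2: the only move is to 1(W), a W ⇒ L
n=3: can move to 2, which is L ⇒ W
n=4: can move to 2, which is L ⇒ W
n=5: the only move is to 4(W), a W ⇒ L
n=6: can move to 5, which is L ⇒ W
n=7: the only move is to 6(W), a W ⇒ L
n=8: can move to 7, which is L ⇒ W
n=9: the only move is to 8(W), a W ⇒ L
n=10: can move to 5, which is L ⇒ W
n=11: the only move is to 10(W), a W ⇒ L
n=12: can move to 11, which is L ⇒ W
n=13: the only move is to 12(W), a W ⇒ L
n=14: can move to 7, which is L ⇒ W
n=15: the only move is to 14(W), a W ⇒ L
n=16: can move to 15, which is L ⇒ W
n=17: the only move is to 16(W), a W ⇒ L
n=18: can move to 9, which is L ⇒ W
n=19: the only move is to 18(W), a W ⇒ L
Reading off the rows marked L gives the requested list; there are 10 such values of n.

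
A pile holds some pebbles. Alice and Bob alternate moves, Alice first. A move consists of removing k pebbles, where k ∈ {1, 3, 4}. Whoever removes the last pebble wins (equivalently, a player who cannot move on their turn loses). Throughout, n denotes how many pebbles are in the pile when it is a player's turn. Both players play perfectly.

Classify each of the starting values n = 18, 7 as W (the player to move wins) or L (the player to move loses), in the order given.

18: W, 7: L

Work bottom-up. With no move the player to move loses. Otherwise the position is W if at least one move leads to an L position for the opponent, and L if every move leads to a W.
n=0: no move → L
n=1: can move to 0, which is L ⇒ W
n=2: the only move is to 1(W), a W ⇒ L
n=3: can move to 2, which is L ⇒ W
n=4: can move to 0, which is L ⇒ W
n=5: can move to 2, which is L ⇒ W
n=6: can move to 2, which is L ⇒ W
n=7: moves to 6(W), 4(W), 3(W); every one is W ⇒ L
n=8: can move to 7, which is L ⇒ W
n=9: moves to 8(W), 6(W), 5(W); every one is W ⇒ L
n=10: can move to 9, which is L ⇒ W
n=11: can move to 7, which is L ⇒ W
n=12: can move to 9, which is L ⇒ W
n=13: can move to 9, which is L ⇒ W
n=14: moves to 13(W), 11(W), 10(W); every one is W ⇒ L
n=15: can move to 14, which is L ⇒ W
n=16: moves to 15(W), 13(W), 12(W); every one is W ⇒ L
n=17: can move to 16, which is L ⇒ W
n=18: can move to 14, which is L ⇒ W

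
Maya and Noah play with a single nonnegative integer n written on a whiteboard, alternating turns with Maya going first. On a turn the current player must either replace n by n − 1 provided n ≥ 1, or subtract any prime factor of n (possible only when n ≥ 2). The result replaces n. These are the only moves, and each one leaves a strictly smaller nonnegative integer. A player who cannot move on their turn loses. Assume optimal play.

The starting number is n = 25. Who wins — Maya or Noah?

Positions with no move are L. A position that does have a move is losing for the player to move precisely when every available move leads to a winning position for the opponent. Fill in the labels:
n=0: no move → L
n=1: can move to 0, which is L ⇒ W
n=2: can move to 0, which is L ⇒ W
n=3: can move to 0, which is L ⇒ W
n=4: moves to 2(W), 3(W); every one is W ⇒ L
n=5: can move to 0, which is L ⇒ W
n=6: can move to 4, which is L ⇒ W
n=7: can move to 0, which is L ⇒ W
n=8: moves to 6(W), 7(W); every one is W ⇒ L
n=9: can move to 8, which is L ⇒ W
n=10: can move to 8, which is L ⇒ W
n=11: can move to 0, which is L ⇒ W
n=12: moves to 9(W), 10(W), 11(W); every one is W ⇒ L
n=13: can move to 0, which is L ⇒ W
n=14: can move to 12, which is L ⇒ W
n=15: can move to 12, which is L ⇒ W
n=16: moves to 14(W), 15(W); every one is W ⇒ L
n=17: can move to 0, which is L ⇒ W
n=18: can move to 16, which is L ⇒ W
n=19: can move to 0, which is L ⇒ W
n=20: moves to 15(W), 18(W), 19(W); every one is W ⇒ L
n=21: can move to 20, which is L ⇒ W
n=22: can move to 20, which is L ⇒ W
n=23: can move to 0, which is L ⇒ W
n=24: moves to 21(W), 22(W), 23(W); every one is W ⇒ L
n=25: can move to 20, which is L ⇒ W
From 25 Maya can move to 20, reaching an L position.

Maya wins.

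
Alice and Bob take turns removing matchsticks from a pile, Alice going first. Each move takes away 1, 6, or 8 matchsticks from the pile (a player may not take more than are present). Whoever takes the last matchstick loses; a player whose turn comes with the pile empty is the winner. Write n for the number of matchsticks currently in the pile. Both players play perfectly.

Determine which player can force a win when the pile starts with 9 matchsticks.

Label each position W (a win for the player to move) or L (a loss). A position with no legal move is W; any other position is W exactly when some move reaches an L, and L when every move reaches a W.
n=0: no move; the opponent has just taken the last matchstick and therefore loses → W
n=1: L (sole option 0(W) is W)
n=2: W (go to 1, an L position)
n=3: L (sole option 2(W) is W)
n=4: W (go to 3, an L position)
n=5: L (sole option 4(W) is W)
n=6: W (go to 5, an L position)
n=7: W (go to 1, an L position)
n=8: L (options 7(W), 2(W), 0(W) are all W)
n=9: W (go to 8, an L position)
From 9 Alice can remove 1, leaving 8, reaching an L position.

Alice wins.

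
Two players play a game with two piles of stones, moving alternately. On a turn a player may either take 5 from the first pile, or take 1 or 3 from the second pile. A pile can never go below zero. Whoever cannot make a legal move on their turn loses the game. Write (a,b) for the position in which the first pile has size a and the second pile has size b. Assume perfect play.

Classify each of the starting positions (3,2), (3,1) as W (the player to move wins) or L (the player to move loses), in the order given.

Work bottom-up. With no move the player to move loses. Otherwise the position is W if at least one move leads to an L position for the opponent, and L if every move leads to a W.
No move ever increases a pile, so every position that can arise here has a ≤ 3 and b ≤ 2; it is enough to label the cells with 0 ≤ a ≤ 3 and 0 ≤ b ≤ 2.
Every move lowers a or b (never raises either), so fill the grid row by row in increasing a, and left to right within a row: each cell's successors are then already labelled.
      b=0  b=1  b=2
a=0:    L    W    L
a=1:    L    W    L
a=2:    L    W    L
a=3:    L    W    L
Cells with no legal move (terminal, hence L): (0,0), (1,0), (2,0), (3,0).
The remaining L cells, each justified by listing all of its moves:
(0,2): the only move is to (0,1)(W), a W ⇒ L
(1,2): the only move is to (1,1)(W), a W ⇒ L
(2,2): the only move is to (2,1)(W), a W ⇒ L
(3,2): the only move is to (3,1)(W), a W ⇒ L
Every other cell has at least one move into one of the L cells above, so it is W.
(3,2): one of the L cells justified above, so L
(3,1): the move to (3,0) reaches an L cell, so W

(3,2): L, (3,1): W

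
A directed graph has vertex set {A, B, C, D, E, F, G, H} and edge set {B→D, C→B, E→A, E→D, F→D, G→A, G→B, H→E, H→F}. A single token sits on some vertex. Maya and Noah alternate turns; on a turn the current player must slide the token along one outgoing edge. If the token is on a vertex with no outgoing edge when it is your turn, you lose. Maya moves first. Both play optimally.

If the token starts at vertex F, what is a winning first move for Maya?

Move to D.

Build the W/L table. Terminal = L. A non-terminal position is W if it has a move to some L; otherwise it is L.
Every edge goes from a vertex to one that appears earlier in the order A, D, F, E, B, G, H, C, so processing vertices in that order labels each vertex after all of its successors.
A: no outgoing edge → L
D: no outgoing edge → L
F: →D(L), so W
E: →D(L), so W
B: →D(L), so W
G: →A(L), so W
H: →E(W), F(W) — all W, so L
C: →B(W) only, which is W, so L
From F, the L positions reachable in one move are: D.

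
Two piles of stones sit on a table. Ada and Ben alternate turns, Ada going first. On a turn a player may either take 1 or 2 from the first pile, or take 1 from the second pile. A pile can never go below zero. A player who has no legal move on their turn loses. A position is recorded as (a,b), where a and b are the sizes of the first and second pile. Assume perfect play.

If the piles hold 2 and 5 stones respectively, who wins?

Ada wins.

Use the standard recursion: the mover loses at a terminal position; elsewhere, the mover wins exactly when some move hands the opponent an L position.
No move ever increases a pile, so every position that can arise here has a ≤ 2 and b ≤ 5; it is enough to label the cells with 0 ≤ a ≤ 2 and 0 ≤ b ≤ 5.
Every move lowers a or b (never raises either), so fill the grid row by row in increasing a, and left to right within a row: each cell's successors are then already labelled.
      b=0  b=1  b=2  b=3  b=4  b=5
a=0:    L    W    L    W    L    W
a=1:    W    L    W    L    W    L
a=2:    W    W    W    W    W    W
Cells with no legal move (terminal, hence L): (0,0).
The remaining L cells, each justified by listing all of its moves:
(0,2): →(0,1)(W) only, which is W, so L
(0,4): →(0,3)(W) only, which is W, so L
(1,1): →(0,1)(W), (1,0)(W) — all W, so L
(1,3): →(0,3)(W), (1,2)(W) — all W, so L
(1,5): →(0,5)(W), (1,4)(W) — all W, so L
Every other cell has at least one move into one of the L cells above, so it is W.
The starting position (2,5) is W: Ada should move to (1,5), handing over an L position.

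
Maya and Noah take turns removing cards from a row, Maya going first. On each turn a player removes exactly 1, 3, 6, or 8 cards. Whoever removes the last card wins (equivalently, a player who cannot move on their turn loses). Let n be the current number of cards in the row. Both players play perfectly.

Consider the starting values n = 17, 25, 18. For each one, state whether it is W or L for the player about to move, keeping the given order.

Classify positions by backward induction: terminal positions (no move available) are L. From any other position, the mover wins iff some move reaches an L.
n=0: no move → L
n=1: →0(L), so W
n=2: →1(W) only, which is W, so L
n=3: →2(L), so W
n=4: →3(W), 1(W) — all W, so L
n=5: →4(L), so W
n=6: →0(L), so W
n=7: →4(L), so W
n=8: →2(L), so W
n=9: →8(W), 6(W), 3(W), 1(W) — all W, so L
n=10: →9(L), so W
n=11: →10(W), 8(W), 5(W), 3(W) — all W, so L
n=12: →11(L), so W
n=13: →12(W), 10(W), 7(W), 5(W) — all W, so L
n=14: →13(L), so W
n=15: →9(L), so W
n=16: →13(L), so W
n=17: →11(L), so W
n=18: →17(W), 15(W), 12(W), 10(W) — all W, so L
n=19: →18(L), so W
n=20: →19(W), 17(W), 14(W), 12(W) — all W, so L
n=21: →20(L), so W
n=22: →21(W), 19(W), 16(W), 14(W) — all W, so L
n=23: →22(L), so W
n=24: →18(L), so W
n=25: →22(L), so W

17: W, 25: W, 18: L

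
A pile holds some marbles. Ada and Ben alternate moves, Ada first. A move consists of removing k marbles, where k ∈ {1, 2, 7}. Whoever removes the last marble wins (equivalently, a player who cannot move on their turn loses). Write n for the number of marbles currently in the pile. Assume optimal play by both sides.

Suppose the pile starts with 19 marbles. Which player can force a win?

Ada wins.

Build the W/L table. Terminal = L. A non-terminal position is W if it has a move to some L; otherwise it is L.
n=0: no move → L
n=1: W (go to 0, an L position)
n=2: W (go to 0, an L position)
n=3: L (options 2(W), 1(W) are all W)
n=4: W (go to 3, an L position)
n=5: W (go to 3, an L position)
n=6: L (options 5(W), 4(W) are all W)
n=7: W (go to 6, an L position)
n=8: W (go to 6, an L position)
n=9: L (options 8(W), 7(W), 2(W) are all W)
n=10: W (go to 9, an L position)
n=11: W (go to 9, an L position)
n=12: L (options 11(W), 10(W), 5(W) are all W)
n=13: W (go to 12, an L position)
n=14: W (go to 12, an L position)
n=15: L (options 14(W), 13(W), 8(W) are all W)
n=16: W (go to 15, an L position)
n=17: W (go to 15, an L position)
n=18: L (options 17(W), 16(W), 11(W) are all W)
n=19: W (go to 18, an L position)
From 19 Ada can remove 1, leaving 18, reaching an L position.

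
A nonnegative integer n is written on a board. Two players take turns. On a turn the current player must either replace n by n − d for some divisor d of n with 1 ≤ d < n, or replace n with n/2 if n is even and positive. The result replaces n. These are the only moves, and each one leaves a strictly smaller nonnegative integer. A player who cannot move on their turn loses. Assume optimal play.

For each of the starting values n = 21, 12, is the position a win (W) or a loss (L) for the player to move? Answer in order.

21: L, 12: W

Compute win/loss labels from the base case upward. A position with no move is L. Any other position is W if it can reach an L in one move, else L.
n=0: no move → L
n=1: no move → L
n=2: reaches L-position 1 → W
n=3: only reaches 2(W), which is W → L
n=4: reaches L-position 3 → W
n=5: only reaches 4(W), which is W → L
n=6: reaches L-position 3 → W
n=7: only reaches 6(W), which is W → L
n=8: reaches L-position 7 → W
n=9: only reaches 6(W), 8(W), all W → L
n=10: reaches L-position 5 → W
n=11: only reaches 10(W), which is W → L
n=12: reaches L-position 9 → W
n=13: only reaches 12(W), which is W → L
n=14: reaches L-position 7 → W
n=15: only reaches 10(W), 12(W), 14(W), all W → L
n=16: reaches L-position 15 → W
n=17: only reaches 16(W), which is W → L
n=18: reaches L-position 9 → W
n=19: only reaches 18(W), which is W → L
n=20: reaches L-position 15 → W
n=21: only reaches 14(W), 18(W), 20(W), all W → L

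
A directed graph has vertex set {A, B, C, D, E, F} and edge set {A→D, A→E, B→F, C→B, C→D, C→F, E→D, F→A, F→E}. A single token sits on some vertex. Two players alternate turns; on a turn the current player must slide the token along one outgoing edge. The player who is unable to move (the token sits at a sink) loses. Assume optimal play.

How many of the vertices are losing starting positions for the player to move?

Classify positions by backward induction: terminal positions (no move available) are L. From any other position, the mover wins iff some move reaches an L.
Every edge goes from a vertex to one that appears earlier in the order D, E, A, F, B, C, so processing vertices in that order labels each vertex after all of its successors.
D: no outgoing edge → L
E: reaches L-position D → W
A: reaches L-position D → W
F: only reaches A(W), E(W), all W → L
B: reaches L-position F → W
C: reaches L-position F → W
The L vertices are D, F; that is 2 in all.

2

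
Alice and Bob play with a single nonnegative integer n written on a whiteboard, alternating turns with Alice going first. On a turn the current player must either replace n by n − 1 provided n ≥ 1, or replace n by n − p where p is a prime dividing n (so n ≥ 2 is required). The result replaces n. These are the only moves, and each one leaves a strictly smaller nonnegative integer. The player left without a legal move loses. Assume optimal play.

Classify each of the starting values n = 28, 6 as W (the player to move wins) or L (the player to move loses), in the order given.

Work bottom-up. With no move the player to move loses. Otherwise the position is W if at least one move leads to an L position for the opponent, and L if every move leads to a W.
n=0: no move → L
n=1: W (go to 0, an L position)
n=2: W (go to 0, an L position)
n=3: W (go to 0, an L position)
n=4: L (options 2(W), 3(W) are all W)
n=5: W (go to 0, an L position)
n=6: W (go to 4, an L position)
n=7: W (go to 0, an L position)
n=8: L (options 6(W), 7(W) are all W)
n=9: W (go to 8, an L position)
n=10: W (go to 8, an L position)
n=11: W (go to 0, an L position)
n=12: L (options 9(W), 10(W), 11(W) are all W)
n=13: W (go to 0, an L position)
n=14: W (go to 12, an L position)
n=15: W (go to 12, an L position)
n=16: L (options 14(W), 15(W) are all W)
n=17: W (go to 0, an L position)
n=18: W (go to 16, an L position)
n=19: W (go to 0, an L position)
n=20: L (options 15(W), 18(W), 19(W) are all W)
n=21: W (go to 20, an L position)
n=22: W (go to 20, an L position)
n=23: W (go to 0, an L position)
n=24: L (options 21(W), 22(W), 23(W) are all W)
n=25: W (go to 20, an L position)
n=26: W (go to 24, an L position)
n=27: W (go to 24, an L position)
n=28: L (options 21(W), 26(W), 27(W) are all W)

28: L, 6: W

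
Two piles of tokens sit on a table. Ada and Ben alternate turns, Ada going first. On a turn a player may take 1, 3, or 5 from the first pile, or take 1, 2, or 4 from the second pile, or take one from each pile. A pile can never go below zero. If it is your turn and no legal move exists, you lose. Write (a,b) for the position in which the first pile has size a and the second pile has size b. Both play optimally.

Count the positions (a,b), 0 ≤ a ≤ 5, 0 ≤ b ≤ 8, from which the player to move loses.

Use the standard recursion: the mover loses at a terminal position; elsewhere, the mover wins exactly when some move hands the opponent an L position.
Every move lowers a or b (never raises either), so fill the grid row by row in increasing a, and left to right within a row: each cell's successors are then already labelled.
      b=0  b=1  b=2  b=3  b=4  b=5  b=6  b=7  b=8
a=0:    L    W    W    L    W    W    L    W    W
a=1:    W    W    L    W    W    L    W    W    L
a=2:    L    W    W    W    W    W    W    L    W
a=3:    W    W    L    W    W    L    W    W    W
a=4:    L    W    W    W    W    W    W    L    W
a=5:    W    W    L    W    W    L    W    W    W
Cells with no legal move (terminal, hence L): (0,0).
The remaining L cells, each justified by listing all of its moves:
(0,3): only reaches (0,2)(W), (0,1)(W), all W → L
(0,6): only reaches (0,5)(W), (0,4)(W), (0,2)(W), all W → L
(1,2): only reaches (0,2)(W), (1,1)(W), (1,0)(W), (0,1)(W), all W → L
(1,5): only reaches (0,5)(W), (1,4)(W), (1,3)(W), (1,1)(W), (0,4)(W), all W → L
(1,8): only reaches (0,8)(W), (1,7)(W), (1,6)(W), (1,4)(W), (0,7)(W), all W → L
(2,0): only reaches (1,0)(W), which is W → L
(2,7): only reaches (1,7)(W), (2,6)(W), (2,5)(W), (2,3)(W), (1,6)(W), all W → L
(3,2): only reaches (2,2)(W), (0,2)(W), (3,1)(W), (3,0)(W), (2,1)(W), all W → L
(3,5): only reaches (2,5)(W), (0,5)(W), (3,4)(W), (3,3)(W), (3,1)(W), (2,4)(W), all W → L
(4,0): only reaches (3,0)(W), (1,0)(W), all W → L
(4,7): only reaches (3,7)(W), (1,7)(W), (4,6)(W), (4,5)(W), (4,3)(W), (3,6)(W), all W → L
(5,2): only reaches (4,2)(W), (2,2)(W), (0,2)(W), (5,1)(W), (5,0)(W), (4,1)(W), all W → L
(5,5): only reaches (4,5)(W), (2,5)(W), (0,5)(W), (5,4)(W), (5,3)(W), (5,1)(W), (4,4)(W), all W → L
Every other cell has at least one move into one of the L cells above, so it is W.
L cells per row: a=0: 3, a=1: 3, a=2: 2, a=3: 2, a=4: 2, a=5: 2; total 14.

14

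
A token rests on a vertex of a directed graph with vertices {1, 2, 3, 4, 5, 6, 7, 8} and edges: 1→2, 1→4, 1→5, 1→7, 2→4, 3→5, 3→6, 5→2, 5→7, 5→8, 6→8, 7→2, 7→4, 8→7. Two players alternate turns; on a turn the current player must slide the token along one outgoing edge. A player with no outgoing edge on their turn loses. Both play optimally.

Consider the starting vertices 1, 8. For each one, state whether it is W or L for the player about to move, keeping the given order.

1: W, 8: L

Classify positions by backward induction: terminal positions (no move available) are L. From any other position, the mover wins iff some move reaches an L.
Every edge goes from a vertex to one that appears earlier in the order 4, 2, 7, 8, 6, 5, 1, 3, so processing vertices in that order labels each vertex after all of its successors.
4: no outgoing edge → L
2: can move to 4, which is L ⇒ W
7: can move to 4, which is L ⇒ W
8: the only move is to 7(W), a W ⇒ L
6: can move to 8, which is L ⇒ W
5: can move to 8, which is L ⇒ W
1: can move to 4, which is L ⇒ W
3: moves to 5(W), 6(W); every one is W ⇒ L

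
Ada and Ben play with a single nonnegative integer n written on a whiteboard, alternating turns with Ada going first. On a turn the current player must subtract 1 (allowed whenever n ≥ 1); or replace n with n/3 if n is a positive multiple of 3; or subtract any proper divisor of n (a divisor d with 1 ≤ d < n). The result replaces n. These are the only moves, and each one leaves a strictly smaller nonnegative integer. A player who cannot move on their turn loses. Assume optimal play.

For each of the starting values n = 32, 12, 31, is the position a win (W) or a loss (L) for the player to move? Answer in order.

32: W, 12: W, 31: L

Classify positions by backward induction: terminal positions (no move available) are L. From any other position, the mover wins iff some move reaches an L.
n=0: no move → L
n=1: →0(L), so W
n=2: →1(W) only, which is W, so L
n=3: →2(L), so W
n=4: →2(L), so W
n=5: →4(W) only, which is W, so L
n=6: →2(L), so W
n=7: →6(W) only, which is W, so L
n=8: →7(L), so W
n=9: →3(W), 6(W), 8(W) — all W, so L
n=10: →5(L), so W
n=11: →10(W) only, which is W, so L
n=12: →9(L), so W
n=13: →12(W) only, which is W, so L
n=14: →7(L), so W
n=15: →5(L), so W
n=16: →8(W), 12(W), 14(W), 15(W) — all W, so L
n=17: →16(L), so W
n=18: →9(L), so W
n=19: →18(W) only, which is W, so L
n=20: →16(L), so W
n=21: →7(L), so W
n=22: →11(L), so W
n=23: →22(W) only, which is W, so L
n=24: →16(L), so W
n=25: →20(W), 24(W) — all W, so L
n=26: →13(L), so W
n=27: →9(L), so W
n=28: →14(W), 21(W), 24(W), 26(W), 27(W) — all W, so L
n=29: →28(L), so W
n=30: →25(L), so W
n=31: →30(W) only, which is W, so L
n=32: →16(L), so W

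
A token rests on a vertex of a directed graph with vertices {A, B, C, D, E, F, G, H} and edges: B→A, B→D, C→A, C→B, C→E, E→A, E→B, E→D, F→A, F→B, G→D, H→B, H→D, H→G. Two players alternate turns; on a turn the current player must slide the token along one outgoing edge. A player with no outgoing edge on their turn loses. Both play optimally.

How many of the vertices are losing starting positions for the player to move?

2

Label each position W (a win for the player to move) or L (a loss). A position with no legal move is L; any other position is W exactly when some move reaches an L, and L when every move reaches a W.
Every edge goes from a vertex to one that appears earlier in the order A, D, B, G, E, H, F, C, so processing vertices in that order labels each vertex after all of its successors.
A: no outgoing edge → L
D: no outgoing edge → L
B: reaches L-position D → W
G: reaches L-position D → W
E: reaches L-position D → W
H: reaches L-position D → W
F: reaches L-position A → W
C: reaches L-position A → W
The L vertices are A, D; that is 2 in all.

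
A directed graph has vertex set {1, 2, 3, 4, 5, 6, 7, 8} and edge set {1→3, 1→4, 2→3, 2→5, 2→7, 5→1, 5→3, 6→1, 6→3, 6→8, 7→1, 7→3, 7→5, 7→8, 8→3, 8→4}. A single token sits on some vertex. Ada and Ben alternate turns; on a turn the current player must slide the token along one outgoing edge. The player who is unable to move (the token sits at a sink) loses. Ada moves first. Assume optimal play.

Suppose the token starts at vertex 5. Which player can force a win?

Ada wins.

Label each position W (a win for the player to move) or L (a loss). A position with no legal move is L; any other position is W exactly when some move reaches an L, and L when every move reaches a W.
Every edge goes from a vertex to one that appears earlier in the order 3, 4, 8, 1, 5, 6, 7, 2, so processing vertices in that order labels each vertex after all of its successors.
3: no outgoing edge → L
4: no outgoing edge → L
8: reaches L-position 4 → W
1: reaches L-position 4 → W
5: reaches L-position 3 → W
6: reaches L-position 3 → W
7: reaches L-position 3 → W
2: reaches L-position 3 → W
The starting position 5 is W: Ada should move to 3, handing over an L position.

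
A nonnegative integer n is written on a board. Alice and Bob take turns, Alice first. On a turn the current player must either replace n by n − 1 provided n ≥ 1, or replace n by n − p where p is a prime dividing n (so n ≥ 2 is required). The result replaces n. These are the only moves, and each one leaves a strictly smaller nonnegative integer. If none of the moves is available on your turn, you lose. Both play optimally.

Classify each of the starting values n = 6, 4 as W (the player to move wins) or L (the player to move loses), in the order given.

6: W, 4: L

Classify positions by backward induction: terminal positions (no move available) are L. From any other position, the mover wins iff some move reaches an L.
n=0: no move → L
n=1: W (go to 0, an L position)
n=2: W (go to 0, an L position)
n=3: W (go to 0, an L position)
n=4: L (options 2(W), 3(W) are all W)
n=5: W (go to 0, an L position)
n=6: W (go to 4, an L position)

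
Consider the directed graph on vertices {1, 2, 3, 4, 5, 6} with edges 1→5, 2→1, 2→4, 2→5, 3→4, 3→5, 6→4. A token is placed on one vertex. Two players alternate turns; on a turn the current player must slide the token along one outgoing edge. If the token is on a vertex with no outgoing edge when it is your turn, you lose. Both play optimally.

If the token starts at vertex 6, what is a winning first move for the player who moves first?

Use the standard recursion: the mover loses at a terminal position; elsewhere, the mover wins exactly when some move hands the opponent an L position.
Every edge goes from a vertex to one that appears earlier in the order 5, 4, 6, 1, 2, 3, so processing vertices in that order labels each vertex after all of its successors.
5: no outgoing edge → L
4: no outgoing edge → L
6: can move to 4, which is L ⇒ W
1: can move to 5, which is L ⇒ W
2: can move to 4, which is L ⇒ W
3: can move to 4, which is L ⇒ W
From 6, the L positions reachable in one move are: 4.

Move to 4.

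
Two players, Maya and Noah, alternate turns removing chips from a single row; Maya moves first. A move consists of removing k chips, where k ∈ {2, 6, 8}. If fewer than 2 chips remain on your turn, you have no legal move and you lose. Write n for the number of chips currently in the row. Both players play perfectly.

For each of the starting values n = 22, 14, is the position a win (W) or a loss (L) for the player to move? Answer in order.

Label each position W (a win for the player to move) or L (a loss). A position with no legal move is L; any other position is W exactly when some move reaches an L, and L when every move reaches a W.
n=0: no move → L
n=1: no move → L
n=2: →0(L), so W
n=3: →1(L), so W
n=4: →2(W) only, which is W, so L
n=5: →3(W) only, which is W, so L
n=6: →4(L), so W
n=7: →5(L), so W
n=8: →0(L), so W
n=9: →1(L), so W
n=10: →4(L), so W
n=11: →5(L), so W
n=12: →4(L), so W
n=13: →5(L), so W
n=14: →12(W), 8(W), 6(W) — all W, so L
n=15: →13(W), 9(W), 7(W) — all W, so L
n=16: →14(L), so W
n=17: →15(L), so W
n=18: →16(W), 12(W), 10(W) — all W, so L
n=19: →17(W), 13(W), 11(W) — all W, so L
n=20: →18(L), so W
n=21: →19(L), so W
n=22: →14(L), so W

22: W, 14: L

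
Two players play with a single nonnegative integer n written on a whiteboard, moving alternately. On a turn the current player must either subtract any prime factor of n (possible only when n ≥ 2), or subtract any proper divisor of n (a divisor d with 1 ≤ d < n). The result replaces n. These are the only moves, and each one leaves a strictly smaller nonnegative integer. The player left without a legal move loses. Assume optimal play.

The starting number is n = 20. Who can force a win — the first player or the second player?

Label each position W (a win for the player to move) or L (a loss). A position with no legal move is L; any other position is W exactly when some move reaches an L, and L when every move reaches a W.
n=0: no move → L
n=1: no move → L
n=2: →0(L), so W
n=3: →0(L), so W
n=4: →2(W), 3(W) — all W, so L
n=5: →0(L), so W
n=6: →4(L), so W
n=7: →0(L), so W
n=8: →4(L), so W
n=9: →6(W), 8(W) — all W, so L
n=10: →9(L), so W
n=11: →0(L), so W
n=12: →9(L), so W
n=13: →0(L), so W
n=14: →7(W), 12(W), 13(W) — all W, so L
n=15: →14(L), so W
n=16: →14(L), so W
n=17: →0(L), so W
n=18: →9(L), so W
n=19: →0(L), so W
n=20: →10(W), 15(W), 16(W), 18(W), 19(W) — all W, so L
Every move from 20 reaches a W position, so the mover loses.

The second player wins.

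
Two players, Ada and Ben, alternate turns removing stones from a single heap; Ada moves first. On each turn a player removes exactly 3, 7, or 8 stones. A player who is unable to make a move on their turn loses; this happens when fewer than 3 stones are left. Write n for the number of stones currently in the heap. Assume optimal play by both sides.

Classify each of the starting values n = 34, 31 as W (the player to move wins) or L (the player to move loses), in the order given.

34: W, 31: L

Use the standard recursion: the mover loses at a terminal position; elsewhere, the mover wins exactly when some move hands the opponent an L position.
n=0: no move → L
n=1: no move → L
n=2: no move → L
n=3: W (go to 0, an L position)
n=4: W (go to 1, an L position)
n=5: W (go to 2, an L position)
n=6: L (sole option 3(W) is W)
n=7: W (go to 0, an L position)
n=8: W (go to 1, an L position)
n=9: W (go to 6, an L position)
n=10: W (go to 2, an L position)
n=11: L (options 8(W), 4(W), 3(W) are all W)
n=12: L (options 9(W), 5(W), 4(W) are all W)
n=13: W (go to 6, an L position)
n=14: W (go to 11, an L position)
n=15: W (go to 12, an L position)
n=16: L (options 13(W), 9(W), 8(W) are all W)
n=17: L (options 14(W), 10(W), 9(W) are all W)
n=18: W (go to 11, an L position)
n=19: W (go to 16, an L position)
n=20: W (go to 17, an L position)
n=21: L (options 18(W), 14(W), 13(W) are all W)
n=22: L (options 19(W), 15(W), 14(W) are all W)
n=23: W (go to 16, an L position)
n=24: W (go to 21, an L position)
n=25: W (go to 22, an L position)
n=26: L (options 23(W), 19(W), 18(W) are all W)
n=27: L (options 24(W), 20(W), 19(W) are all W)
n=28: W (go to 21, an L position)
n=29: W (go to 26, an L position)
n=30: W (go to 27, an L position)
n=31: L (options 28(W), 24(W), 23(W) are all W)
n=32: L (options 29(W), 25(W), 24(W) are all W)
n=33: W (go to 26, an L position)
n=34: W (go to 31, an L position)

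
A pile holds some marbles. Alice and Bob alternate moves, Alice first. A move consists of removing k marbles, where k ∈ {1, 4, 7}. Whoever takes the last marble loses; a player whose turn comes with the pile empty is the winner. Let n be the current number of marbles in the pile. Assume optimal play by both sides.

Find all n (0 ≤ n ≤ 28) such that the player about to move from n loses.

Build the W/L table. Terminal = W. A non-terminal position is W if it has a move to some L; otherwise it is L.
n=0: no move; the opponent has just taken the last marble and therefore loses → W
n=1: only reaches 0(W), which is W → L
n=2: reaches L-position 1 → W
n=3: only reaches 2(W), which is W → L
n=4: reaches L-position 3 → W
n=5: reaches L-position 1 → W
n=6: only reaches 5(W), 2(W), all W → L
n=7: reaches L-position 6 → W
n=8: reaches L-position 1 → W
n=9: only reaches 8(W), 5(W), 2(W), all W → L
n=10: reaches L-position 9 → W
n=11: only reaches 10(W), 7(W), 4(W), all W → L
n=12: reaches L-position 11 → W
n=13: reaches L-position 9 → W
n=14: only reaches 13(W), 10(W), 7(W), all W → L
n=15: reaches L-position 14 → W
n=16: reaches L-position 9 → W
n=17: only reaches 16(W), 13(W), 10(W), all W → L
n=18: reaches L-position 17 → W
n=19: only reaches 18(W), 15(W), 12(W), all W → L
n=20: reaches L-position 19 → W
n=21: reaches L-position 17 → W
n=22: only reaches 21(W), 18(W), 15(W), all W → L
n=23: reaches L-position 22 → W
n=24: reaches L-position 17 → W
n=25: only reaches 24(W), 21(W), 18(W), all W → L
n=26: reaches L-position 25 → W
n=27: only reaches 26(W), 23(W), 20(W), all W → L
n=28: reaches L-position 27 → W
The losing starting values of n are exactly the entries labelled L in this table (11 of them).

1, 3, 6, 9, 11, 14, 17, 19, 22, 25, 27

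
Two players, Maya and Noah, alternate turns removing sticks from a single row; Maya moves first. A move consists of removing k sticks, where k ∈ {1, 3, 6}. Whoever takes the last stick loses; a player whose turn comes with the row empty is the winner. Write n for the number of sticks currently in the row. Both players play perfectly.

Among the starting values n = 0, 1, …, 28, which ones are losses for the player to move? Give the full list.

1, 3, 5, 10, 12, 14, 19, 21, 23, 28

Classify positions by backward induction: terminal positions (no move available) are W. From any other position, the mover wins iff some move reaches an L.
n=0: no move; the opponent has just taken the last stick and therefore loses → W
n=1: the only move is to 0(W), a W ⇒ L
n=2: can move to 1, which is L ⇒ W
n=3: moves to 2(W), 0(W); every one is W ⇒ L
n=4: can move to 3, which is L ⇒ W
n=5: moves to 4(W), 2(W); every one is W ⇒ L
n=6: can move to 5, which is L ⇒ W
n=7: can move to 1, which is L ⇒ W
n=8: can move to 5, which is L ⇒ W
n=9: can move to 3, which is L ⇒ W
n=10: moves to 9(W), 7(W), 4(W); every one is W ⇒ L
n=11: can move to 10, which is L ⇒ W
n=12: moves to 11(W), 9(W), 6(W); every one is W ⇒ L
n=13: can move to 12, which is L ⇒ W
n=14: moves to 13(W), 11(W), 8(W); every one is W ⇒ L
n=15: can move to 14, which is L ⇒ W
n=16: can move to 10, which is L ⇒ W
n=17: can move to 14, which is L ⇒ W
n=18: can move to 12, which is L ⇒ W
n=19: moves to 18(W), 16(W), 13(W); every one is W ⇒ L
n=20: can move to 19, which is L ⇒ W
n=21: moves to 20(W), 18(W), 15(W); every one is W ⇒ L
n=22: can move to 21, which is L ⇒ W
n=23: moves to 22(W), 20(W), 17(W); every one is W ⇒ L
n=24: can move to 23, which is L ⇒ W
n=25: can move to 19, which is L ⇒ W
n=26: can move to 23, which is L ⇒ W
n=27: can move to 21, which is L ⇒ W
n=28: moves to 27(W), 25(W), 22(W); every one is W ⇒ L
Reading off the rows marked L gives the requested list; there are 10 such values of n.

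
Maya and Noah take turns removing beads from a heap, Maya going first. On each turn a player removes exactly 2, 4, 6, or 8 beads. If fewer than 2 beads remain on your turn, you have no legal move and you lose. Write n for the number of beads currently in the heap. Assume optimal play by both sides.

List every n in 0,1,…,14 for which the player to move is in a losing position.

0, 1, 10, 11

Classify positions by backward induction: terminal positions (no move available) are L. From any other position, the mover wins iff some move reaches an L.
n=0: no move → L
n=1: no move → L
n=2: can move to 0, which is L ⇒ W
n=3: can move to 1, which is L ⇒ W
n=4: can move to 0, which is L ⇒ W
n=5: can move to 1, which is L ⇒ W
n=6: can move to 0, which is L ⇒ W
n=7: can move to 1, which is L ⇒ W
n=8: can move to 0, which is L ⇒ W
n=9: can move to 1, which is L ⇒ W
n=10: moves to 8(W), 6(W), 4(W), 2(W); every one is W ⇒ L
n=11: moves to 9(W), 7(W), 5(W), 3(W); every one is W ⇒ L
n=12: can move to 10, which is L ⇒ W
n=13: can move to 11, which is L ⇒ W
n=14: can move to 10, which is L ⇒ W
The losing starting values of n are exactly the entries labelled L in this table (4 of them).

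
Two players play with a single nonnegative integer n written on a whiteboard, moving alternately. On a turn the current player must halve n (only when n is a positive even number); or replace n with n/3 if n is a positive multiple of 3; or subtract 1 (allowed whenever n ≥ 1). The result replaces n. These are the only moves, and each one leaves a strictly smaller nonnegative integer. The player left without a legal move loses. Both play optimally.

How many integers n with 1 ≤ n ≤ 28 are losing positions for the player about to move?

Use the standard recursion: the mover loses at a terminal position; elsewhere, the mover wins exactly when some move hands the opponent an L position.
n=0: no move → L
n=1: W (go to 0, an L position)
n=2: L (sole option 1(W) is W)
n=3: W (go to 2, an L position)
n=4: W (go to 2, an L position)
n=5: L (sole option 4(W) is W)
n=6: W (go to 2, an L position)
n=7: L (sole option 6(W) is W)
n=8: W (go to 7, an L position)
n=9: L (options 3(W), 8(W) are all W)
n=10: W (go to 5, an L position)
n=11: L (sole option 10(W) is W)
n=12: W (go to 11, an L position)
n=13: L (sole option 12(W) is W)
n=14: W (go to 7, an L position)
n=15: W (go to 5, an L position)
n=16: L (options 8(W), 15(W) are all W)
n=17: W (go to 16, an L position)
n=18: W (go to 9, an L position)
n=19: L (sole option 18(W) is W)
n=20: W (go to 19, an L position)
n=21: W (go to 7, an L position)
n=22: W (go to 11, an L position)
n=23: L (sole option 22(W) is W)
n=24: W (go to 23, an L position)
n=25: L (sole option 24(W) is W)
n=26: W (go to 13, an L position)
n=27: W (go to 9, an L position)
n=28: L (options 14(W), 27(W) are all W)
L entries with 1 ≤ n ≤ 28 (n=0 is outside the asked range and is not counted): n = 2, 5, 7, 9, 11, 13, 16, 19, 23, 25, 28; that makes 11.

11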